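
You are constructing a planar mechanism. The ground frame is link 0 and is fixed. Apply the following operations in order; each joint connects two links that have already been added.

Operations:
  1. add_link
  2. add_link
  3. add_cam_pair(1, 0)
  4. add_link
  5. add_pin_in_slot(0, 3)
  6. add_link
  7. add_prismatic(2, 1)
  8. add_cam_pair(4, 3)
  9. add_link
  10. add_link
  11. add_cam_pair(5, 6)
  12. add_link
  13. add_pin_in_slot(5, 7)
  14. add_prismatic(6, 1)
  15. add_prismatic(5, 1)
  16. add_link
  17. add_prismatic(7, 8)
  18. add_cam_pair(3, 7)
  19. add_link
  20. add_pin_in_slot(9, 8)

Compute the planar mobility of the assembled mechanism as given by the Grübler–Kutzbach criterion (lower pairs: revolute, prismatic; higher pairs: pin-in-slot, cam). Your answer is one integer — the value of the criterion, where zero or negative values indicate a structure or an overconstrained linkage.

M = 12

ground; <1,0,0>
#1 <2,0,0>
#2 <3,0,0>
C:1↔0 J2 <3,0,1>
#3 <4,0,1>
PS:0↔3 J2 <4,0,2>
#4 <5,0,2>
P:2↔1 J1 <5,1,2>
C:4↔3 J2 <5,1,3>
#5 <6,1,3>
#6 <7,1,3>
C:5↔6 J2 <7,1,4>
#7 <8,1,4>
PS:5↔7 J2 <8,1,5>
P:6↔1 J1 <8,2,5>
P:5↔1 J1 <8,3,5>
#8 <9,3,5>
P:7↔8 J1 <9,4,5>
C:3↔7 J2 <9,4,6>
#9 <10,4,6>
PS:9↔8 J2 <10,4,7>
3×9 − 2×4 − 1×7 = 12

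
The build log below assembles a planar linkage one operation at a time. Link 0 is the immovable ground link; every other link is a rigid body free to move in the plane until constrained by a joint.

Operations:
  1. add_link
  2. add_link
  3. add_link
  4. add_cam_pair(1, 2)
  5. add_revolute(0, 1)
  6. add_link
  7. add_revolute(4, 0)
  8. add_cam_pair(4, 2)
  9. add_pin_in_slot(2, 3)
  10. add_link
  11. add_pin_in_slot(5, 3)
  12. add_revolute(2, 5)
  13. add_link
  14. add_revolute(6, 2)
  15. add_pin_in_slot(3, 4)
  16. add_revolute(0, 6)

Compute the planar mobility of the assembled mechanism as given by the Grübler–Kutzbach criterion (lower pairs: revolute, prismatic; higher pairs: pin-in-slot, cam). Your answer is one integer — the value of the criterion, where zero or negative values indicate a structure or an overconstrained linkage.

ground; <1,0,0>
#1 <2,0,0>
#2 <3,0,0>
#3 <4,0,0>
C:1↔2 J2 <4,0,1>
R:0↔1 J1 <4,1,1>
#4 <5,1,1>
R:4↔0 J1 <5,2,1>
C:4↔2 J2 <5,2,2>
PS:2↔3 J2 <5,2,3>
#5 <6,2,3>
PS:5↔3 J2 <6,2,4>
R:2↔5 J1 <6,3,4>
#6 <7,3,4>
R:6↔2 J1 <7,4,4>
PS:3↔4 J2 <7,4,5>
R:0↔6 J1 <7,5,5>
3×6 − 2×5 − 1×5 = 3

M = 3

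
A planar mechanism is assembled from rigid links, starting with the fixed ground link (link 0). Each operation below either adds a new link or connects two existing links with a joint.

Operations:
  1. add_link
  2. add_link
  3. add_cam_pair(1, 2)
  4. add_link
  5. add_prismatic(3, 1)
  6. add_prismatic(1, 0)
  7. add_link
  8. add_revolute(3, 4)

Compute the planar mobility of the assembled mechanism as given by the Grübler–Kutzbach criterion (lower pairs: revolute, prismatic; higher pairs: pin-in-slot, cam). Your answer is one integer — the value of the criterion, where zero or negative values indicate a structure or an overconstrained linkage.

M = 5

[1;0;0] (link 0 is ground)
L+ [2;0;0]
L+ [3;0;0]
C(1,2)∈J2 [3;0;1]
L+ [4;0;1]
P(3,1)∈J1 [4;1;1]
P(1,0)∈J1 [4;2;1]
L+ [5;2;1]
R(3,4)∈J1 [5;3;1]
mobility = 12 − 6 − 1 = 5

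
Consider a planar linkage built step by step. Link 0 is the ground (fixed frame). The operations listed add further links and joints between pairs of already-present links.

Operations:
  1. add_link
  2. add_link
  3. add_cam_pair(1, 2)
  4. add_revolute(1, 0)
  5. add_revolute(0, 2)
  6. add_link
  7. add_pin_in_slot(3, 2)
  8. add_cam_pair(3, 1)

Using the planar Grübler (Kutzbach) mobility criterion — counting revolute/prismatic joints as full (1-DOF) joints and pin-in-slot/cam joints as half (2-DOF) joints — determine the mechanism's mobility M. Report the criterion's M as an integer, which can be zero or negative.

M = 2

[1;0;0] (link 0 is ground)
L+ [2;0;0]
L+ [3;0;0]
C(1,2)∈J2 [3;0;1]
R(1,0)∈J1 [3;1;1]
R(0,2)∈J1 [3;2;1]
L+ [4;2;1]
PS(3,2)∈J2 [4;2;2]
C(3,1)∈J2 [4;2;3]
mobility = 9 − 4 − 3 = 2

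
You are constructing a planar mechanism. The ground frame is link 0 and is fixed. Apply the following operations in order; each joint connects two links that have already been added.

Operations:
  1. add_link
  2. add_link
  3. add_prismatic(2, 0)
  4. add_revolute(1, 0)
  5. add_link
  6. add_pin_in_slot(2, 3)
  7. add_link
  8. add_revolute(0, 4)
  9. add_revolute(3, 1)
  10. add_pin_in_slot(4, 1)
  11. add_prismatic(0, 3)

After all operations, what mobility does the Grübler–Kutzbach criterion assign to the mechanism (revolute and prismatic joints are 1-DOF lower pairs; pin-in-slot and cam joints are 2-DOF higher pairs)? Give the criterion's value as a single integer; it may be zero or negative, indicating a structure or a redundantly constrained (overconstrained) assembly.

M = 0

(L,J1,J2)=(1,0,0); link0 fixed
link1: (2,0,0)
link2: (3,0,0)
P 2-0 [J1]: (3,1,0)
R 1-0 [J1]: (3,2,0)
link3: (4,2,0)
PS 2-3 [J2]: (4,2,1)
link4: (5,2,1)
R 0-4 [J1]: (5,3,1)
R 3-1 [J1]: (5,4,1)
PS 4-1 [J2]: (5,4,2)
P 0-3 [J1]: (5,5,2)
Grübler: 3·4 − 2·5 − 2 = 0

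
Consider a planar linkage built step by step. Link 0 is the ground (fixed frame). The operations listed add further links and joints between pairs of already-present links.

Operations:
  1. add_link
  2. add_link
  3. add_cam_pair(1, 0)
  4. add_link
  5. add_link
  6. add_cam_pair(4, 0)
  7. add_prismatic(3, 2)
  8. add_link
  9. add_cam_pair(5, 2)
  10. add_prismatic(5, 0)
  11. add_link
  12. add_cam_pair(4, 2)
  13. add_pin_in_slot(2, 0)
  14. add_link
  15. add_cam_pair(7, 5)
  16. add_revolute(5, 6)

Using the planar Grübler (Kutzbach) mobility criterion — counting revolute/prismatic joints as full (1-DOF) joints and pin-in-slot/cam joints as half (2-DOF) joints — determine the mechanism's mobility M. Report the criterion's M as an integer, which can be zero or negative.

(L,J1,J2)=(1,0,0); link0 fixed
link1: (2,0,0)
link2: (3,0,0)
C 1-0 [J2]: (3,0,1)
link3: (4,0,1)
link4: (5,0,1)
C 4-0 [J2]: (5,0,2)
P 3-2 [J1]: (5,1,2)
link5: (6,1,2)
C 5-2 [J2]: (6,1,3)
P 5-0 [J1]: (6,2,3)
link6: (7,2,3)
C 4-2 [J2]: (7,2,4)
PS 2-0 [J2]: (7,2,5)
link7: (8,2,5)
C 7-5 [J2]: (8,2,6)
R 5-6 [J1]: (8,3,6)
Grübler: 3·7 − 2·3 − 6 = 9

M = 9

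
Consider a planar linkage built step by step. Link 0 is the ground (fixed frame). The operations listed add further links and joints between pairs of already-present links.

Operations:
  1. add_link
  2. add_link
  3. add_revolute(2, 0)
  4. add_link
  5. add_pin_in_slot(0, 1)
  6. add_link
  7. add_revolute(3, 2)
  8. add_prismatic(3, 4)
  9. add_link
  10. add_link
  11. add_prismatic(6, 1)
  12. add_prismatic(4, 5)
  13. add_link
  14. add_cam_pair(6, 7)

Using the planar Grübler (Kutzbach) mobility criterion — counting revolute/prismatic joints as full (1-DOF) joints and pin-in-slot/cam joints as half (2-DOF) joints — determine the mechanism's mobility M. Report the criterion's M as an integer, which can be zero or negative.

L=1 J1=0 J2=0
add link → L=2 J1=0 J2=0
add link → L=3 J1=0 J2=0
R@2,0 dof=1 J1 → L=3 J1=1 J2=0
add link → L=4 J1=1 J2=0
PS@0,1 dof=2 J2 → L=4 J1=1 J2=1
add link → L=5 J1=1 J2=1
R@3,2 dof=1 J1 → L=5 J1=2 J2=1
P@3,4 dof=1 J1 → L=5 J1=3 J2=1
add link → L=6 J1=3 J2=1
add link → L=7 J1=3 J2=1
P@6,1 dof=1 J1 → L=7 J1=4 J2=1
P@4,5 dof=1 J1 → L=7 J1=5 J2=1
add link → L=8 J1=5 J2=1
C@6,7 dof=2 J2 → L=8 J1=5 J2=2
M=3(L−1)−2J1−J2=3·7−2·5−2=9

M = 9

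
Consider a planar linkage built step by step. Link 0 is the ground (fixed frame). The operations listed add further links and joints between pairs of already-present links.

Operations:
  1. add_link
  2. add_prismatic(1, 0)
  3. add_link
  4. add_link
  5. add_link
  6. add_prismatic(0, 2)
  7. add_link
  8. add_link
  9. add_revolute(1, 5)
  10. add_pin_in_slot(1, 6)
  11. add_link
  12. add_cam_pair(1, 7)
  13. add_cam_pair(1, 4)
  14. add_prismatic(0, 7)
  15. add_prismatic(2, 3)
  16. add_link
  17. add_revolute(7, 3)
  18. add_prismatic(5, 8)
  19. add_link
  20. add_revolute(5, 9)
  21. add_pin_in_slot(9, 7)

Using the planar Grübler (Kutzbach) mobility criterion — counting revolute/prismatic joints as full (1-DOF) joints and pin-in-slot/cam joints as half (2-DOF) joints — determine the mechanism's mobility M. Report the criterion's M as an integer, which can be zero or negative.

M = 7

ground; <1,0,0>
#1 <2,0,0>
P:1↔0 J1 <2,1,0>
#2 <3,1,0>
#3 <4,1,0>
#4 <5,1,0>
P:0↔2 J1 <5,2,0>
#5 <6,2,0>
#6 <7,2,0>
R:1↔5 J1 <7,3,0>
PS:1↔6 J2 <7,3,1>
#7 <8,3,1>
C:1↔7 J2 <8,3,2>
C:1↔4 J2 <8,3,3>
P:0↔7 J1 <8,4,3>
P:2↔3 J1 <8,5,3>
#8 <9,5,3>
R:7↔3 J1 <9,6,3>
P:5↔8 J1 <9,7,3>
#9 <10,7,3>
R:5↔9 J1 <10,8,3>
PS:9↔7 J2 <10,8,4>
3×9 − 2×8 − 1×4 = 7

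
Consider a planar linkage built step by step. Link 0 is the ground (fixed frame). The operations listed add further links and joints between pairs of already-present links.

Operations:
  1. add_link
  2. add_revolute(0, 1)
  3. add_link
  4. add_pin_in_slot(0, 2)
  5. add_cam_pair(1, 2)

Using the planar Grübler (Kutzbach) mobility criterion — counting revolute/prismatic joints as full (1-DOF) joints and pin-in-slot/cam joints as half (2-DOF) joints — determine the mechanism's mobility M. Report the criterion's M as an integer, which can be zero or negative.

M = 2

[1;0;0] (link 0 is ground)
L+ [2;0;0]
R(0,1)∈J1 [2;1;0]
L+ [3;1;0]
PS(0,2)∈J2 [3;1;1]
C(1,2)∈J2 [3;1;2]
mobility = 6 − 2 − 2 = 2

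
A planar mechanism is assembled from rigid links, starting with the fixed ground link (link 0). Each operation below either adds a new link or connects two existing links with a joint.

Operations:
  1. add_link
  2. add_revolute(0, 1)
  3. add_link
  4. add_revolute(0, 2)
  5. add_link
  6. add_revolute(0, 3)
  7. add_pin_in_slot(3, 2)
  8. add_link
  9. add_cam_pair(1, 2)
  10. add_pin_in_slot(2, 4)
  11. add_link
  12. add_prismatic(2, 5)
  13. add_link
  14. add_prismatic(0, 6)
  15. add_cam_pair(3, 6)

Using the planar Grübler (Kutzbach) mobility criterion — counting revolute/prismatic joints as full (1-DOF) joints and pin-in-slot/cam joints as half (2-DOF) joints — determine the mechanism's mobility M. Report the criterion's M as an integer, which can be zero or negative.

(L,J1,J2)=(1,0,0); link0 fixed
link1: (2,0,0)
R 0-1 [J1]: (2,1,0)
link2: (3,1,0)
R 0-2 [J1]: (3,2,0)
link3: (4,2,0)
R 0-3 [J1]: (4,3,0)
PS 3-2 [J2]: (4,3,1)
link4: (5,3,1)
C 1-2 [J2]: (5,3,2)
PS 2-4 [J2]: (5,3,3)
link5: (6,3,3)
P 2-5 [J1]: (6,4,3)
link6: (7,4,3)
P 0-6 [J1]: (7,5,3)
C 3-6 [J2]: (7,5,4)
Grübler: 3·6 − 2·5 − 4 = 4

M = 4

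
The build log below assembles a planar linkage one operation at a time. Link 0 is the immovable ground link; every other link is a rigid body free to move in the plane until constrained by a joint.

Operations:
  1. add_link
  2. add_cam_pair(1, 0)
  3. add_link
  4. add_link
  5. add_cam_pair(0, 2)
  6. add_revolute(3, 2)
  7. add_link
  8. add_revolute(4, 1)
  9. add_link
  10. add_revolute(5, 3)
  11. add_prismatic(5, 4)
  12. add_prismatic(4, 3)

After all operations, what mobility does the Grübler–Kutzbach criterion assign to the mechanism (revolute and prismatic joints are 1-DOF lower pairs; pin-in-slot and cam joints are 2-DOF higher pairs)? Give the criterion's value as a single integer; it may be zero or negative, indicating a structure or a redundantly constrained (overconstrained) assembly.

M = 3

link 0 = ground. State L|J1|J2 = 1|0|0
+link1  2|0|0
C(1,0) f=2→J2  2|0|1
+link2  3|0|1
+link3  4|0|1
C(0,2) f=2→J2  4|0|2
R(3,2) f=1→J1  4|1|2
+link4  5|1|2
R(4,1) f=1→J1  5|2|2
+link5  6|2|2
R(5,3) f=1→J1  6|3|2
P(5,4) f=1→J1  6|4|2
P(4,3) f=1→J1  6|5|2
M = 3(6−1)−2·5−2 = 15−10−2 = 3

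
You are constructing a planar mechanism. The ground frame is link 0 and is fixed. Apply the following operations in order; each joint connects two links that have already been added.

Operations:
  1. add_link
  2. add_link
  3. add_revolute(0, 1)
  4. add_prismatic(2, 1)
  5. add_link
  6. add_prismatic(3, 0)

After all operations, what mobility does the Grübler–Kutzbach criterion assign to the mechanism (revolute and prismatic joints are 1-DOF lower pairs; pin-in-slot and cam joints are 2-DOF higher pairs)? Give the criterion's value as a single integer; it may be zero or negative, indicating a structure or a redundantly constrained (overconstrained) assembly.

M = 3

L=1 J1=0 J2=0
add link → L=2 J1=0 J2=0
add link → L=3 J1=0 J2=0
R@0,1 dof=1 J1 → L=3 J1=1 J2=0
P@2,1 dof=1 J1 → L=3 J1=2 J2=0
add link → L=4 J1=2 J2=0
P@3,0 dof=1 J1 → L=4 J1=3 J2=0
M=3(L−1)−2J1−J2=3·3−2·3−0=3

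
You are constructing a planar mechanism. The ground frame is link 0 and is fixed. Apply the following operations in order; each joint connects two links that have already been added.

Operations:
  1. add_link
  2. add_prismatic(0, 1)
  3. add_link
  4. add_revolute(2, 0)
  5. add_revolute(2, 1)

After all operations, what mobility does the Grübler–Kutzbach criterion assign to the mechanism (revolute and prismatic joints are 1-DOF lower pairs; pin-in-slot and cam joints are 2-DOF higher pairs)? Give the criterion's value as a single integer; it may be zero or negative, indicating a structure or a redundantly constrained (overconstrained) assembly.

L=1 J1=0 J2=0
add link → L=2 J1=0 J2=0
P@0,1 dof=1 J1 → L=2 J1=1 J2=0
add link → L=3 J1=1 J2=0
R@2,0 dof=1 J1 → L=3 J1=2 J2=0
R@2,1 dof=1 J1 → L=3 J1=3 J2=0
M=3(L−1)−2J1−J2=3·2−2·3−0=0

M = 0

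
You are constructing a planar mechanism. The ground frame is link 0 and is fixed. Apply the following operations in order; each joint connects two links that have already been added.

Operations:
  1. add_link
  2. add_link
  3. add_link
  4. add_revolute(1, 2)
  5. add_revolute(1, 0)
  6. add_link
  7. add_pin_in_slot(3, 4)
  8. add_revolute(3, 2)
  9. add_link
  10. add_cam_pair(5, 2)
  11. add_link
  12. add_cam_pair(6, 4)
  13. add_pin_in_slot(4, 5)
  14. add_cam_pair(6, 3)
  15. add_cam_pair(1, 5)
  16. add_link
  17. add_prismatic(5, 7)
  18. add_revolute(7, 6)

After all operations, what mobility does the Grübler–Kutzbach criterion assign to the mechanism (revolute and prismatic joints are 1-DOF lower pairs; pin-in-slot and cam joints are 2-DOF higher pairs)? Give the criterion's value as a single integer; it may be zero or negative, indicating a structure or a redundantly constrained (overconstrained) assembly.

[1;0;0] (link 0 is ground)
L+ [2;0;0]
L+ [3;0;0]
L+ [4;0;0]
R(1,2)∈J1 [4;1;0]
R(1,0)∈J1 [4;2;0]
L+ [5;2;0]
PS(3,4)∈J2 [5;2;1]
R(3,2)∈J1 [5;3;1]
L+ [6;3;1]
C(5,2)∈J2 [6;3;2]
L+ [7;3;2]
C(6,4)∈J2 [7;3;3]
PS(4,5)∈J2 [7;3;4]
C(6,3)∈J2 [7;3;5]
C(1,5)∈J2 [7;3;6]
L+ [8;3;6]
P(5,7)∈J1 [8;4;6]
R(7,6)∈J1 [8;5;6]
mobility = 21 − 10 − 6 = 5

M = 5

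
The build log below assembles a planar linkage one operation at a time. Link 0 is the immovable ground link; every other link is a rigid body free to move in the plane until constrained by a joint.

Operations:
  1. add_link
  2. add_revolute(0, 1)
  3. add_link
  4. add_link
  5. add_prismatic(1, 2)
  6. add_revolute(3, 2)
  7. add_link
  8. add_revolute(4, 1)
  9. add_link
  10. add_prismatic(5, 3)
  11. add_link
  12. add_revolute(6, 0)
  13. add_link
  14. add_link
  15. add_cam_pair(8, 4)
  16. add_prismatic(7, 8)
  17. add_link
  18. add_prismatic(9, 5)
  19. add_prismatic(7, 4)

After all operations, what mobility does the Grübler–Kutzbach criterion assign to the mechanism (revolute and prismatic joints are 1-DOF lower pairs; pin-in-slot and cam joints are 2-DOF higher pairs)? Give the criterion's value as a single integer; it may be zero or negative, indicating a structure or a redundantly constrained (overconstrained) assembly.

[1;0;0] (link 0 is ground)
L+ [2;0;0]
R(0,1)∈J1 [2;1;0]
L+ [3;1;0]
L+ [4;1;0]
P(1,2)∈J1 [4;2;0]
R(3,2)∈J1 [4;3;0]
L+ [5;3;0]
R(4,1)∈J1 [5;4;0]
L+ [6;4;0]
P(5,3)∈J1 [6;5;0]
L+ [7;5;0]
R(6,0)∈J1 [7;6;0]
L+ [8;6;0]
L+ [9;6;0]
C(8,4)∈J2 [9;6;1]
P(7,8)∈J1 [9;7;1]
L+ [10;7;1]
P(9,5)∈J1 [10;8;1]
P(7,4)∈J1 [10;9;1]
mobility = 27 − 18 − 1 = 8

M = 8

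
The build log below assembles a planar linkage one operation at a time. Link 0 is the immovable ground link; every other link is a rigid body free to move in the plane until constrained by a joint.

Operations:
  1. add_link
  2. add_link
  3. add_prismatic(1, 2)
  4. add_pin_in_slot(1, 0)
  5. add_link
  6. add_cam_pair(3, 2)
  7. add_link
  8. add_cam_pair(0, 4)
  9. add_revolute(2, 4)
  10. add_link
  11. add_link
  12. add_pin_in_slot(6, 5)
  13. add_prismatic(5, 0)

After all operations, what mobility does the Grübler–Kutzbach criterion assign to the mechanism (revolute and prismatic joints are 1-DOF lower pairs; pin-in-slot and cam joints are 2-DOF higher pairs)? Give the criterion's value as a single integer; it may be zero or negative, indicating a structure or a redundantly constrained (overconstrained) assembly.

M = 8

link 0 = ground. State L|J1|J2 = 1|0|0
+link1  2|0|0
+link2  3|0|0
P(1,2) f=1→J1  3|1|0
PS(1,0) f=2→J2  3|1|1
+link3  4|1|1
C(3,2) f=2→J2  4|1|2
+link4  5|1|2
C(0,4) f=2→J2  5|1|3
R(2,4) f=1→J1  5|2|3
+link5  6|2|3
+link6  7|2|3
PS(6,5) f=2→J2  7|2|4
P(5,0) f=1→J1  7|3|4
M = 3(7−1)−2·3−4 = 18−6−4 = 8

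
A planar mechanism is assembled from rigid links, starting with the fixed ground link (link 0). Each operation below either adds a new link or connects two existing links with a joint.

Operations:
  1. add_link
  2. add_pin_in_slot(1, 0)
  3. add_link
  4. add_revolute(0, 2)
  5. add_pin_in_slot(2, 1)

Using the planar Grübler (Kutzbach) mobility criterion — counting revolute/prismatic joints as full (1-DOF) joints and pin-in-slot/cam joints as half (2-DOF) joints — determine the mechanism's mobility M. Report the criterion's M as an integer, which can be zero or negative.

ground; <1,0,0>
#1 <2,0,0>
PS:1↔0 J2 <2,0,1>
#2 <3,0,1>
R:0↔2 J1 <3,1,1>
PS:2↔1 J2 <3,1,2>
3×2 − 2×1 − 1×2 = 2

M = 2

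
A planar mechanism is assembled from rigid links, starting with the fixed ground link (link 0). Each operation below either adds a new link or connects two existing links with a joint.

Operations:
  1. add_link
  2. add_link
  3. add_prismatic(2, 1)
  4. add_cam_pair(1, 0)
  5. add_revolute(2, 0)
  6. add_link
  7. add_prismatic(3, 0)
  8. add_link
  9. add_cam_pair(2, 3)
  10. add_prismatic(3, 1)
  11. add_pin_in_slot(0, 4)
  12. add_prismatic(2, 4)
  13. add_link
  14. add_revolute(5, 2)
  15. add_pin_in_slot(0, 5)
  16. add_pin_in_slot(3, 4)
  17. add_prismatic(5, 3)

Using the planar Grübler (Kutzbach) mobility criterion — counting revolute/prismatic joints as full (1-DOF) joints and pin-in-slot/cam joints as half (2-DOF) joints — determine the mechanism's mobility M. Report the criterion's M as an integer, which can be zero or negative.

(L,J1,J2)=(1,0,0); link0 fixed
link1: (2,0,0)
link2: (3,0,0)
P 2-1 [J1]: (3,1,0)
C 1-0 [J2]: (3,1,1)
R 2-0 [J1]: (3,2,1)
link3: (4,2,1)
P 3-0 [J1]: (4,3,1)
link4: (5,3,1)
C 2-3 [J2]: (5,3,2)
P 3-1 [J1]: (5,4,2)
PS 0-4 [J2]: (5,4,3)
P 2-4 [J1]: (5,5,3)
link5: (6,5,3)
R 5-2 [J1]: (6,6,3)
PS 0-5 [J2]: (6,6,4)
PS 3-4 [J2]: (6,6,5)
P 5-3 [J1]: (6,7,5)
Grübler: 3·5 − 2·7 − 5 = -4

M = -4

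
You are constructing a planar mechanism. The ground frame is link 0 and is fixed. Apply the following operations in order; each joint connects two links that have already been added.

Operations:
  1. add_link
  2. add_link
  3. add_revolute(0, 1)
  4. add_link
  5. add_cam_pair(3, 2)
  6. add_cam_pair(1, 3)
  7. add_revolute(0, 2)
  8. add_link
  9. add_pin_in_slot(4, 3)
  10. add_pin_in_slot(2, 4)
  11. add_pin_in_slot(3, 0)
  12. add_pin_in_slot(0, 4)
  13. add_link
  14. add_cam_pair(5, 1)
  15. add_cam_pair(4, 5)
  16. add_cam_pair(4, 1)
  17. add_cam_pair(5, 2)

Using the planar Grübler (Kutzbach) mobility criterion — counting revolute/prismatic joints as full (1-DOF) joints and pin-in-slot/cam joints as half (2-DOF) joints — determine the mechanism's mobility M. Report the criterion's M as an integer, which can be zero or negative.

M = 1

L=1 J1=0 J2=0
add link → L=2 J1=0 J2=0
add link → L=3 J1=0 J2=0
R@0,1 dof=1 J1 → L=3 J1=1 J2=0
add link → L=4 J1=1 J2=0
C@3,2 dof=2 J2 → L=4 J1=1 J2=1
C@1,3 dof=2 J2 → L=4 J1=1 J2=2
R@0,2 dof=1 J1 → L=4 J1=2 J2=2
add link → L=5 J1=2 J2=2
PS@4,3 dof=2 J2 → L=5 J1=2 J2=3
PS@2,4 dof=2 J2 → L=5 J1=2 J2=4
PS@3,0 dof=2 J2 → L=5 J1=2 J2=5
PS@0,4 dof=2 J2 → L=5 J1=2 J2=6
add link → L=6 J1=2 J2=6
C@5,1 dof=2 J2 → L=6 J1=2 J2=7
C@4,5 dof=2 J2 → L=6 J1=2 J2=8
C@4,1 dof=2 J2 → L=6 J1=2 J2=9
C@5,2 dof=2 J2 → L=6 J1=2 J2=10
M=3(L−1)−2J1−J2=3·5−2·2−10=1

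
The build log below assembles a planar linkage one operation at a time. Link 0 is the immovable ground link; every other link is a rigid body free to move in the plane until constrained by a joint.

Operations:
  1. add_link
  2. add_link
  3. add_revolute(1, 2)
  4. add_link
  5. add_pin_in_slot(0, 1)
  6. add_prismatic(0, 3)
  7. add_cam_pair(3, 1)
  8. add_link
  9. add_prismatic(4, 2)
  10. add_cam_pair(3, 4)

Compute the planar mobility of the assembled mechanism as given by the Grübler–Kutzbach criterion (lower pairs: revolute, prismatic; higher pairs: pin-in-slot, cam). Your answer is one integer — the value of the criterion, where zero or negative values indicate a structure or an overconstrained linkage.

[1;0;0] (link 0 is ground)
L+ [2;0;0]
L+ [3;0;0]
R(1,2)∈J1 [3;1;0]
L+ [4;1;0]
PS(0,1)∈J2 [4;1;1]
P(0,3)∈J1 [4;2;1]
C(3,1)∈J2 [4;2;2]
L+ [5;2;2]
P(4,2)∈J1 [5;3;2]
C(3,4)∈J2 [5;3;3]
mobility = 12 − 6 − 3 = 3

M = 3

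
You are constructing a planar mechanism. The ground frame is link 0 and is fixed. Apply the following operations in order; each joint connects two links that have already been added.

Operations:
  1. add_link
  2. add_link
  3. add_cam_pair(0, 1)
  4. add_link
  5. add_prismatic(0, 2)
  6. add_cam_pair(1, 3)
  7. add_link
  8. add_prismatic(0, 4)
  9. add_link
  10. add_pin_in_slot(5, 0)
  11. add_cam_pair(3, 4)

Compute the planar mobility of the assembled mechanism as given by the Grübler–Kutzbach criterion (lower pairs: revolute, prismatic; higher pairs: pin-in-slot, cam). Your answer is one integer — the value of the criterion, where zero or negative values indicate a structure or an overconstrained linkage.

M = 7

link 0 = ground. State L|J1|J2 = 1|0|0
+link1  2|0|0
+link2  3|0|0
C(0,1) f=2→J2  3|0|1
+link3  4|0|1
P(0,2) f=1→J1  4|1|1
C(1,3) f=2→J2  4|1|2
+link4  5|1|2
P(0,4) f=1→J1  5|2|2
+link5  6|2|2
PS(5,0) f=2→J2  6|2|3
C(3,4) f=2→J2  6|2|4
M = 3(6−1)−2·2−4 = 15−4−4 = 7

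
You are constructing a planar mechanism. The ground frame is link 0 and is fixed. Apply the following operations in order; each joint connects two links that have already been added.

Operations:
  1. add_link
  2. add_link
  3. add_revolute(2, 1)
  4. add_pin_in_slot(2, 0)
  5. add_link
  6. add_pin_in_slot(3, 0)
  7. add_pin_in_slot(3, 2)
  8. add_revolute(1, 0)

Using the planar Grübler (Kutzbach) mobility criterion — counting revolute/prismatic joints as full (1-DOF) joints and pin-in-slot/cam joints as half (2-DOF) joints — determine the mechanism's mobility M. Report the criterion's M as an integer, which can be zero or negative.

[1;0;0] (link 0 is ground)
L+ [2;0;0]
L+ [3;0;0]
R(2,1)∈J1 [3;1;0]
PS(2,0)∈J2 [3;1;1]
L+ [4;1;1]
PS(3,0)∈J2 [4;1;2]
PS(3,2)∈J2 [4;1;3]
R(1,0)∈J1 [4;2;3]
mobility = 9 − 4 − 3 = 2

M = 2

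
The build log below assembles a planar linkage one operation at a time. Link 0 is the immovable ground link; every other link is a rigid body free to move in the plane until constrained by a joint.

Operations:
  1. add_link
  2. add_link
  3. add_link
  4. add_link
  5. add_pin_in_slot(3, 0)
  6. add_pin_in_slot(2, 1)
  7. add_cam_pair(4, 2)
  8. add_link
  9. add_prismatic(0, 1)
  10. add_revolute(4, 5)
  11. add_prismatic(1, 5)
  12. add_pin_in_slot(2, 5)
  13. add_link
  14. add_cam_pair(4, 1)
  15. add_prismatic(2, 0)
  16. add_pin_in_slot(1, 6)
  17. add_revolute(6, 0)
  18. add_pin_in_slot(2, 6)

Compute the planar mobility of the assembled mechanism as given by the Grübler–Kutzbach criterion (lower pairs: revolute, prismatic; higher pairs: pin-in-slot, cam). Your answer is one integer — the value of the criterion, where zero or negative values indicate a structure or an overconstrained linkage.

(L,J1,J2)=(1,0,0); link0 fixed
link1: (2,0,0)
link2: (3,0,0)
link3: (4,0,0)
link4: (5,0,0)
PS 3-0 [J2]: (5,0,1)
PS 2-1 [J2]: (5,0,2)
C 4-2 [J2]: (5,0,3)
link5: (6,0,3)
P 0-1 [J1]: (6,1,3)
R 4-5 [J1]: (6,2,3)
P 1-5 [J1]: (6,3,3)
PS 2-5 [J2]: (6,3,4)
link6: (7,3,4)
C 4-1 [J2]: (7,3,5)
P 2-0 [J1]: (7,4,5)
PS 1-6 [J2]: (7,4,6)
R 6-0 [J1]: (7,5,6)
PS 2-6 [J2]: (7,5,7)
Grübler: 3·6 − 2·5 − 7 = 1

M = 1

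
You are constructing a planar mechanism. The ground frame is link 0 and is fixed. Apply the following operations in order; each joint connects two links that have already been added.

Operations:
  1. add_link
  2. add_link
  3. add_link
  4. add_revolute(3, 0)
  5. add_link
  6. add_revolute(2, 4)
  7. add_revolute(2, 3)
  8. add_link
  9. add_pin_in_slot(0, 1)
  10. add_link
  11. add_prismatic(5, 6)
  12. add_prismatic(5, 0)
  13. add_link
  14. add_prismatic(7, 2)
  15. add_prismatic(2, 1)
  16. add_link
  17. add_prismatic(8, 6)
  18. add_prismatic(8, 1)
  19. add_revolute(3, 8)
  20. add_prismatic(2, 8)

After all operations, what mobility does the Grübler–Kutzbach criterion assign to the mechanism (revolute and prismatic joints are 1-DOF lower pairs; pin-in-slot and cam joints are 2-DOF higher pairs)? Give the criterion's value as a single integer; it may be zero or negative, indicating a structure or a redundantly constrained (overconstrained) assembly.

ground; <1,0,0>
#1 <2,0,0>
#2 <3,0,0>
#3 <4,0,0>
R:3↔0 J1 <4,1,0>
#4 <5,1,0>
R:2↔4 J1 <5,2,0>
R:2↔3 J1 <5,3,0>
#5 <6,3,0>
PS:0↔1 J2 <6,3,1>
#6 <7,3,1>
P:5↔6 J1 <7,4,1>
P:5↔0 J1 <7,5,1>
#7 <8,5,1>
P:7↔2 J1 <8,6,1>
P:2↔1 J1 <8,7,1>
#8 <9,7,1>
P:8↔6 J1 <9,8,1>
P:8↔1 J1 <9,9,1>
R:3↔8 J1 <9,10,1>
P:2↔8 J1 <9,11,1>
3×8 − 2×11 − 1×1 = 1

M = 1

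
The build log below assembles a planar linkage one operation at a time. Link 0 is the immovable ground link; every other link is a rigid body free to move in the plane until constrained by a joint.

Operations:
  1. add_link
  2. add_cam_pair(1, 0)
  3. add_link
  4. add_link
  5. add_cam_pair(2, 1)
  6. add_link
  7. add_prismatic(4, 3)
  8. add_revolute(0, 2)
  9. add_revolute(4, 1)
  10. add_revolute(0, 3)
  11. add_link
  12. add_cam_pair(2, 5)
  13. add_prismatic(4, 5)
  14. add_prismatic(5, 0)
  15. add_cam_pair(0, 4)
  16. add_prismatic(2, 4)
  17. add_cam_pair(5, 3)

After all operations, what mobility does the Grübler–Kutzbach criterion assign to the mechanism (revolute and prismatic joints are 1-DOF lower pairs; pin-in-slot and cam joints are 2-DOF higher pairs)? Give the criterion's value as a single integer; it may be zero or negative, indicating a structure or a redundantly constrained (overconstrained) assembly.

M = -4

link 0 = ground. State L|J1|J2 = 1|0|0
+link1  2|0|0
C(1,0) f=2→J2  2|0|1
+link2  3|0|1
+link3  4|0|1
C(2,1) f=2→J2  4|0|2
+link4  5|0|2
P(4,3) f=1→J1  5|1|2
R(0,2) f=1→J1  5|2|2
R(4,1) f=1→J1  5|3|2
R(0,3) f=1→J1  5|4|2
+link5  6|4|2
C(2,5) f=2→J2  6|4|3
P(4,5) f=1→J1  6|5|3
P(5,0) f=1→J1  6|6|3
C(0,4) f=2→J2  6|6|4
P(2,4) f=1→J1  6|7|4
C(5,3) f=2→J2  6|7|5
M = 3(6−1)−2·7−5 = 15−14−5 = -4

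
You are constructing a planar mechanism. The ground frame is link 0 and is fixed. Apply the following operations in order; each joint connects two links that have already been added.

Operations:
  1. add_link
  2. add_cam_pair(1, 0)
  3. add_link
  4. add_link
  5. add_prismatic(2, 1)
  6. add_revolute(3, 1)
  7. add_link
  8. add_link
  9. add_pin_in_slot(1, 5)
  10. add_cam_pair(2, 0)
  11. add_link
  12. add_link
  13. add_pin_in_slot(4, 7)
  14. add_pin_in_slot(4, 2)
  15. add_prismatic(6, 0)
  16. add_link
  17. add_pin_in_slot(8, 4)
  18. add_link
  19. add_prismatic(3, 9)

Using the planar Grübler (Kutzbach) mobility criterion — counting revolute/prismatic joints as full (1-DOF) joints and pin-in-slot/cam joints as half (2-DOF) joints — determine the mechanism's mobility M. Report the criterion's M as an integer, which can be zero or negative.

link 0 = ground. State L|J1|J2 = 1|0|0
+link1  2|0|0
C(1,0) f=2→J2  2|0|1
+link2  3|0|1
+link3  4|0|1
P(2,1) f=1→J1  4|1|1
R(3,1) f=1→J1  4|2|1
+link4  5|2|1
+link5  6|2|1
PS(1,5) f=2→J2  6|2|2
C(2,0) f=2→J2  6|2|3
+link6  7|2|3
+link7  8|2|3
PS(4,7) f=2→J2  8|2|4
PS(4,2) f=2→J2  8|2|5
P(6,0) f=1→J1  8|3|5
+link8  9|3|5
PS(8,4) f=2→J2  9|3|6
+link9  10|3|6
P(3,9) f=1→J1  10|4|6
M = 3(10−1)−2·4−6 = 27−8−6 = 13

M = 13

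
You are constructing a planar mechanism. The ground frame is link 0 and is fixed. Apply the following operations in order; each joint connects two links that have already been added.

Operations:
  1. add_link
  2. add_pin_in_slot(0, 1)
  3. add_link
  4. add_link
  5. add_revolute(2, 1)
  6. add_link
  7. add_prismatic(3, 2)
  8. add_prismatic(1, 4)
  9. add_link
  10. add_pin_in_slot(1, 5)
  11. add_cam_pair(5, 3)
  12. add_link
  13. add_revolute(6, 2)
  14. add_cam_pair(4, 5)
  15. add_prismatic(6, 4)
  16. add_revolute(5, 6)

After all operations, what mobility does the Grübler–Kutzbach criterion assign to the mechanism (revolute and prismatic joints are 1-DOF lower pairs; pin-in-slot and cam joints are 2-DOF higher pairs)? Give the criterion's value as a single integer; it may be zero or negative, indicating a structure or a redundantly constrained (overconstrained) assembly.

M = 2

L=1 J1=0 J2=0
add link → L=2 J1=0 J2=0
PS@0,1 dof=2 J2 → L=2 J1=0 J2=1
add link → L=3 J1=0 J2=1
add link → L=4 J1=0 J2=1
R@2,1 dof=1 J1 → L=4 J1=1 J2=1
add link → L=5 J1=1 J2=1
P@3,2 dof=1 J1 → L=5 J1=2 J2=1
P@1,4 dof=1 J1 → L=5 J1=3 J2=1
add link → L=6 J1=3 J2=1
PS@1,5 dof=2 J2 → L=6 J1=3 J2=2
C@5,3 dof=2 J2 → L=6 J1=3 J2=3
add link → L=7 J1=3 J2=3
R@6,2 dof=1 J1 → L=7 J1=4 J2=3
C@4,5 dof=2 J2 → L=7 J1=4 J2=4
P@6,4 dof=1 J1 → L=7 J1=5 J2=4
R@5,6 dof=1 J1 → L=7 J1=6 J2=4
M=3(L−1)−2J1−J2=3·6−2·6−4=2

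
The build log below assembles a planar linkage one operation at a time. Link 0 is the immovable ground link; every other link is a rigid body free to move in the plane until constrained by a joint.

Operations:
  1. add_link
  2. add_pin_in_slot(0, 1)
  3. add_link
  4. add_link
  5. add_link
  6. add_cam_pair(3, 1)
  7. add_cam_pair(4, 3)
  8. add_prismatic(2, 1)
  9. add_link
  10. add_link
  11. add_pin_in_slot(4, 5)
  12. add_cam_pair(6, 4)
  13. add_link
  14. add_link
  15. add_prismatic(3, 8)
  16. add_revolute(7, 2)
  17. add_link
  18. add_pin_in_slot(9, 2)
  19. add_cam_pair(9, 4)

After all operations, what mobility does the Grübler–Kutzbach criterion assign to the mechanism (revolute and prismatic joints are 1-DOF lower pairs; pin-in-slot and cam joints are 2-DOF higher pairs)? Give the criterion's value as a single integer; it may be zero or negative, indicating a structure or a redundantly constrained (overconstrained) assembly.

link 0 = ground. State L|J1|J2 = 1|0|0
+link1  2|0|0
PS(0,1) f=2→J2  2|0|1
+link2  3|0|1
+link3  4|0|1
+link4  5|0|1
C(3,1) f=2→J2  5|0|2
C(4,3) f=2→J2  5|0|3
P(2,1) f=1→J1  5|1|3
+link5  6|1|3
+link6  7|1|3
PS(4,5) f=2→J2  7|1|4
C(6,4) f=2→J2  7|1|5
+link7  8|1|5
+link8  9|1|5
P(3,8) f=1→J1  9|2|5
R(7,2) f=1→J1  9|3|5
+link9  10|3|5
PS(9,2) f=2→J2  10|3|6
C(9,4) f=2→J2  10|3|7
M = 3(10−1)−2·3−7 = 27−6−7 = 14

M = 14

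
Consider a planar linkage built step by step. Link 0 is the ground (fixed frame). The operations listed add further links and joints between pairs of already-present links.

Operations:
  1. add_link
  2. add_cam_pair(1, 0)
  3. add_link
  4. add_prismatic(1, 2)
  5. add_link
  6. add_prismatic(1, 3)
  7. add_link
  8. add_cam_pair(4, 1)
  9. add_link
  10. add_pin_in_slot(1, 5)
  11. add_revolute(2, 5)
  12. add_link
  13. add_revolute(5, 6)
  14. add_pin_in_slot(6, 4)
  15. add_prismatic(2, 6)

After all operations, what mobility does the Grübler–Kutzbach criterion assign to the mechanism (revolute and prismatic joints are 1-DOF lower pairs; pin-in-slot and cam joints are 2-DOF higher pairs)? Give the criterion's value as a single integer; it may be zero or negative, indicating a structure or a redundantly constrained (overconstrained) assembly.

M = 4

ground; <1,0,0>
#1 <2,0,0>
C:1↔0 J2 <2,0,1>
#2 <3,0,1>
P:1↔2 J1 <3,1,1>
#3 <4,1,1>
P:1↔3 J1 <4,2,1>
#4 <5,2,1>
C:4↔1 J2 <5,2,2>
#5 <6,2,2>
PS:1↔5 J2 <6,2,3>
R:2↔5 J1 <6,3,3>
#6 <7,3,3>
R:5↔6 J1 <7,4,3>
PS:6↔4 J2 <7,4,4>
P:2↔6 J1 <7,5,4>
3×6 − 2×5 − 1×4 = 4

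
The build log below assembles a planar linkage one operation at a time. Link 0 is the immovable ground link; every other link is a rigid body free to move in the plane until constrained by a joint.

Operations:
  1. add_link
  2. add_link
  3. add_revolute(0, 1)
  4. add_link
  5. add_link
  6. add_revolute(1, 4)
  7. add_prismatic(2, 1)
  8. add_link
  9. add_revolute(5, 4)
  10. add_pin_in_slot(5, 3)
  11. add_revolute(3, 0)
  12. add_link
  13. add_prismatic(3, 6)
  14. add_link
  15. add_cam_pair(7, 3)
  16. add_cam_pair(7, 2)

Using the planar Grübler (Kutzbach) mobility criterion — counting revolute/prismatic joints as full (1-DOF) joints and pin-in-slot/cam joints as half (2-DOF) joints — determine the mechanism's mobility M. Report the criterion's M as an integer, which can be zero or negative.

M = 6

link 0 = ground. State L|J1|J2 = 1|0|0
+link1  2|0|0
+link2  3|0|0
R(0,1) f=1→J1  3|1|0
+link3  4|1|0
+link4  5|1|0
R(1,4) f=1→J1  5|2|0
P(2,1) f=1→J1  5|3|0
+link5  6|3|0
R(5,4) f=1→J1  6|4|0
PS(5,3) f=2→J2  6|4|1
R(3,0) f=1→J1  6|5|1
+link6  7|5|1
P(3,6) f=1→J1  7|6|1
+link7  8|6|1
C(7,3) f=2→J2  8|6|2
C(7,2) f=2→J2  8|6|3
M = 3(8−1)−2·6−3 = 21−12−3 = 6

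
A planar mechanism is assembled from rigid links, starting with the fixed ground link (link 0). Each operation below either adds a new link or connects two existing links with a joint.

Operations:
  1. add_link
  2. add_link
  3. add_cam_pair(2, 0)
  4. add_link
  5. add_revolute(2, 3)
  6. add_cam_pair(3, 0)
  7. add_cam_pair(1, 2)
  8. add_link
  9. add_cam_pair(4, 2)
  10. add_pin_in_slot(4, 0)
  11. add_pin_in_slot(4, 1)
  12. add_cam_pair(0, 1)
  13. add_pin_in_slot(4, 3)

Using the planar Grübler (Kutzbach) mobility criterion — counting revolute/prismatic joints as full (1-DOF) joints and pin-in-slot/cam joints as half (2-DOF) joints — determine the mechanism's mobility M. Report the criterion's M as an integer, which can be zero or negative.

[1;0;0] (link 0 is ground)
L+ [2;0;0]
L+ [3;0;0]
C(2,0)∈J2 [3;0;1]
L+ [4;0;1]
R(2,3)∈J1 [4;1;1]
C(3,0)∈J2 [4;1;2]
C(1,2)∈J2 [4;1;3]
L+ [5;1;3]
C(4,2)∈J2 [5;1;4]
PS(4,0)∈J2 [5;1;5]
PS(4,1)∈J2 [5;1;6]
C(0,1)∈J2 [5;1;7]
PS(4,3)∈J2 [5;1;8]
mobility = 12 − 2 − 8 = 2

M = 2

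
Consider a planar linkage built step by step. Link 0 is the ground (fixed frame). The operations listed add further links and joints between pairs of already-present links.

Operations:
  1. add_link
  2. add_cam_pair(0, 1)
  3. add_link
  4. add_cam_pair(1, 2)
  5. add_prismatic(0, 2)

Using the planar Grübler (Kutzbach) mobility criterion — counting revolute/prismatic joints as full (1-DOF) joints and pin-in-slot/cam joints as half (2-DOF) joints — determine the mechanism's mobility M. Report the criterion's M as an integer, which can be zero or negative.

M = 2

link 0 = ground. State L|J1|J2 = 1|0|0
+link1  2|0|0
C(0,1) f=2→J2  2|0|1
+link2  3|0|1
C(1,2) f=2→J2  3|0|2
P(0,2) f=1→J1  3|1|2
M = 3(3−1)−2·1−2 = 6−2−2 = 2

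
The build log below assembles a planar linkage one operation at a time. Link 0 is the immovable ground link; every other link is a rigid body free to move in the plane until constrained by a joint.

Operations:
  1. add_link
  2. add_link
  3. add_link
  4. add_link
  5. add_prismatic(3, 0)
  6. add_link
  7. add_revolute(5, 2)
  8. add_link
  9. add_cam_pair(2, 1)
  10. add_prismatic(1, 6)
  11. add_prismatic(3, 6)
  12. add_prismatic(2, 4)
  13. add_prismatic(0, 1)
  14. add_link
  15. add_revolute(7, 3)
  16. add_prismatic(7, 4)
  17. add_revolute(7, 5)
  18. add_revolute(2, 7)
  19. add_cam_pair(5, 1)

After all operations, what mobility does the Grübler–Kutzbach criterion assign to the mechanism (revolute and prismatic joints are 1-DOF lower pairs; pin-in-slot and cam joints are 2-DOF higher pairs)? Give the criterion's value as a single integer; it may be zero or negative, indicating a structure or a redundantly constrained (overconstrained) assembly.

ground; <1,0,0>
#1 <2,0,0>
#2 <3,0,0>
#3 <4,0,0>
#4 <5,0,0>
P:3↔0 J1 <5,1,0>
#5 <6,1,0>
R:5↔2 J1 <6,2,0>
#6 <7,2,0>
C:2↔1 J2 <7,2,1>
P:1↔6 J1 <7,3,1>
P:3↔6 J1 <7,4,1>
P:2↔4 J1 <7,5,1>
P:0↔1 J1 <7,6,1>
#7 <8,6,1>
R:7↔3 J1 <8,7,1>
P:7↔4 J1 <8,8,1>
R:7↔5 J1 <8,9,1>
R:2↔7 J1 <8,10,1>
C:5↔1 J2 <8,10,2>
3×7 − 2×10 − 1×2 = -1

M = -1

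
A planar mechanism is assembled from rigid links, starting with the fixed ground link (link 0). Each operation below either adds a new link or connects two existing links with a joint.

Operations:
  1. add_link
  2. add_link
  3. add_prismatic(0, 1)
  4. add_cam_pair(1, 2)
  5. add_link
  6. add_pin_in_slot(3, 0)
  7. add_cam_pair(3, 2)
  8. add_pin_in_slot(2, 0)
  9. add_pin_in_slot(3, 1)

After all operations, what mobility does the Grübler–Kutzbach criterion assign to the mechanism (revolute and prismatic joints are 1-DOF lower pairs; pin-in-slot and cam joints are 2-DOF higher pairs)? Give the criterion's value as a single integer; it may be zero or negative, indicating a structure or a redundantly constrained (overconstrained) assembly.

L=1 J1=0 J2=0
add link → L=2 J1=0 J2=0
add link → L=3 J1=0 J2=0
P@0,1 dof=1 J1 → L=3 J1=1 J2=0
C@1,2 dof=2 J2 → L=3 J1=1 J2=1
add link → L=4 J1=1 J2=1
PS@3,0 dof=2 J2 → L=4 J1=1 J2=2
C@3,2 dof=2 J2 → L=4 J1=1 J2=3
PS@2,0 dof=2 J2 → L=4 J1=1 J2=4
PS@3,1 dof=2 J2 → L=4 J1=1 J2=5
M=3(L−1)−2J1−J2=3·3−2·1−5=2

M = 2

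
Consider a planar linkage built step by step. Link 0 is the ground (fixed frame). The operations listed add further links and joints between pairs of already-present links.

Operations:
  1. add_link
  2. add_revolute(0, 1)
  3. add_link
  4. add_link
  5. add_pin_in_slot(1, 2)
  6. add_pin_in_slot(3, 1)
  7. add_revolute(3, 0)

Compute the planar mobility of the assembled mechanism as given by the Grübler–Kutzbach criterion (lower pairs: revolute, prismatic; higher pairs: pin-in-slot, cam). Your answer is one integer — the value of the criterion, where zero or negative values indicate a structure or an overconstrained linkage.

M = 3

ground; <1,0,0>
#1 <2,0,0>
R:0↔1 J1 <2,1,0>
#2 <3,1,0>
#3 <4,1,0>
PS:1↔2 J2 <4,1,1>
PS:3↔1 J2 <4,1,2>
R:3↔0 J1 <4,2,2>
3×3 − 2×2 − 1×2 = 3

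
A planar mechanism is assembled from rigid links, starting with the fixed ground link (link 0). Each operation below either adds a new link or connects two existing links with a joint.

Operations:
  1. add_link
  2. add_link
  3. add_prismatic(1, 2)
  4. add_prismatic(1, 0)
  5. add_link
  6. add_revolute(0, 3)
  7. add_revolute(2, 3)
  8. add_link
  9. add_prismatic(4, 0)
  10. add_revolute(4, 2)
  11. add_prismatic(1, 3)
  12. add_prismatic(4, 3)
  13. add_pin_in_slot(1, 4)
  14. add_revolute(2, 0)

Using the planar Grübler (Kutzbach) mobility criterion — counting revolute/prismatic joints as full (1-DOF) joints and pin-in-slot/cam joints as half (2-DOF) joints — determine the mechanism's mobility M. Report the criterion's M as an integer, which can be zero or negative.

M = -7

[1;0;0] (link 0 is ground)
L+ [2;0;0]
L+ [3;0;0]
P(1,2)∈J1 [3;1;0]
P(1,0)∈J1 [3;2;0]
L+ [4;2;0]
R(0,3)∈J1 [4;3;0]
R(2,3)∈J1 [4;4;0]
L+ [5;4;0]
P(4,0)∈J1 [5;5;0]
R(4,2)∈J1 [5;6;0]
P(1,3)∈J1 [5;7;0]
P(4,3)∈J1 [5;8;0]
PS(1,4)∈J2 [5;8;1]
R(2,0)∈J1 [5;9;1]
mobility = 12 − 18 − 1 = -7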